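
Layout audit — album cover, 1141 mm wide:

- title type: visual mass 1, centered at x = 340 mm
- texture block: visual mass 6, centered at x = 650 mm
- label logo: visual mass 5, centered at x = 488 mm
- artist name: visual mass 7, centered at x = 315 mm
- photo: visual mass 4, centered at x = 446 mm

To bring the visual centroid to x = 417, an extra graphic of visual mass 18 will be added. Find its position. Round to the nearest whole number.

x ≈ 357

After adding the extra graphic, total weight = 1 + 6 + 5 + 7 + 4 + 18 = 41.
Along x: (10669 + 18·x) / 41 = 417 (existing moment 1·340 + 6·650 + 5·488 + 7·315 + 4·446 = 10669) ⇒ x = (17097 − 10669) / 18 ≈ 357.11.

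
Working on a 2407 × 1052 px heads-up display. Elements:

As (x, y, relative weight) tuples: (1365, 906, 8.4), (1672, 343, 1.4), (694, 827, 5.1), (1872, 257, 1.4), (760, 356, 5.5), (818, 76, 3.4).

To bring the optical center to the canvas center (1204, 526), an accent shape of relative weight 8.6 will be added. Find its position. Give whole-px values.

New total weight: (8.4 + 1.4 + 5.1 + 1.4 + 5.5 + 3.4) + 8.6 = 33.8.
x: need Σw·x = 33.8·1204 = 40695.2. Existing = 8.4·1365 + 1.4·1672 + 5.1·694 + 1.4·1872 + 5.5·760 + 3.4·818 = 26928.2. Remainder 13767.0 / 8.6 ≈ 1600.81.
y: need Σw·y = 33.8·526 = 17778.8. Existing = 8.4·906 + 1.4·343 + 5.1·827 + 1.4·257 + 5.5·356 + 3.4·76 = 14884.5. Remainder 2894.3 / 8.6 ≈ 336.55.

(1601, 337)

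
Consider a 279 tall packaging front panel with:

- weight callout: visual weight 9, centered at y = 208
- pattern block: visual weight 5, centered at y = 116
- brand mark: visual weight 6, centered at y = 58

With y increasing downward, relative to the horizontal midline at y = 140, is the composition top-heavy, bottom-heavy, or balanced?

balanced

Σw = 9 + 5 + 6 = 20.
y-moment: 9·208 + 5·116 + 6·58 = 2800; centroid 2800/20 ≈ 140.00.
140.00 = 140 exactly: balanced.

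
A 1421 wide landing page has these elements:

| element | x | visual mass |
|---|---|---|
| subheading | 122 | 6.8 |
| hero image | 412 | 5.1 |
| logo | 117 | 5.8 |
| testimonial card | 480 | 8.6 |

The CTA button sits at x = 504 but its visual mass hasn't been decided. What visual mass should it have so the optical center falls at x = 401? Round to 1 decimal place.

w ≈ 27.3

Known weights sum to 6.8 + 5.1 + 5.8 + 8.6 = 26.3; their moment is 6.8·122 + 5.1·412 + 5.8·117 + 8.6·480 = 7737.4.
Set Σw·x/Σw = 401: (7737.4 + 504w) = 401·(26.3 + w).
Solving: w = (401·26.3 − 7737.4) / (504 − 401) = 2808.9 / 103 ≈ 27.27.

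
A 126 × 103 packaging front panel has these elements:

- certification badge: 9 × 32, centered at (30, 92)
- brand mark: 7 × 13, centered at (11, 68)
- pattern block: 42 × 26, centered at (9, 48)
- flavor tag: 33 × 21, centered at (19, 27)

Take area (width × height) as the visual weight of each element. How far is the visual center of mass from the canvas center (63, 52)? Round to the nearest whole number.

Areas: certification badge 9·32 = 288, brand mark 7·13 = 91, pattern block 42·26 = 1092, flavor tag 33·21 = 693. Total weight = 2164.
x: (288·30 + 91·11 + 1092·9 + 693·19) / 2164 = 32636 / 2164 ≈ 15.08
y: (288·92 + 91·68 + 1092·48 + 693·27) / 2164 = 103811 / 2164 ≈ 47.97
Relative to (63, 52): Δ = (-47.92, -4.03); |Δ| = √(-47.92² + -4.03²) ≈ 48.09.

≈ 48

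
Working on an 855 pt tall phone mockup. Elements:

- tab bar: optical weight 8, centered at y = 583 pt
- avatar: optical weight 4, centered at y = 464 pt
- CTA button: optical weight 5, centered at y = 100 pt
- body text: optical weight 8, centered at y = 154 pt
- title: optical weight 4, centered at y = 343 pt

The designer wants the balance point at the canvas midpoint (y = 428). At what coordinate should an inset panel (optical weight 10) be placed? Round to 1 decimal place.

With the inset panel, Σw becomes 8 + 4 + 5 + 8 + 4 + 10 = 39.
y: need Σw·y = 39·428 = 16692. Existing = 8·583 + 4·464 + 5·100 + 8·154 + 4·343 = 9624. Remainder 7068 / 10 ≈ 706.80.

y ≈ 706.8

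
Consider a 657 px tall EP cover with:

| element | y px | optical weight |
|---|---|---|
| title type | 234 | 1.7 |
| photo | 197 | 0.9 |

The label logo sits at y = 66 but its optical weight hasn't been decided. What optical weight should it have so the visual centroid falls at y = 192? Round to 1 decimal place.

Existing Σw = 2.6 (1.7 + 0.9); existing moment 1.7·234 + 0.9·197 = 575.1.
Balance at y = 192 requires (575.1 + w·66) / (2.6 + w) = 192.
Rearranging, w·(66 − 192) = 192·2.6 − 575.1 = -75.9, so w ≈ -75.9/-126 = 0.60.

w ≈ 0.6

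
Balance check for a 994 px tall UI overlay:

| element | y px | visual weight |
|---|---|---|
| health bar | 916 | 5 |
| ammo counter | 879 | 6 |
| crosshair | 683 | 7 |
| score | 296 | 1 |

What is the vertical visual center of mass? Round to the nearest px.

y ≈ 786

Total weight = 5 + 6 + 7 + 1 = 19.
Σw·y = 5·916 + 6·879 + 7·683 + 1·296 = 14931, so ȳ = 14931/19 ≈ 785.84.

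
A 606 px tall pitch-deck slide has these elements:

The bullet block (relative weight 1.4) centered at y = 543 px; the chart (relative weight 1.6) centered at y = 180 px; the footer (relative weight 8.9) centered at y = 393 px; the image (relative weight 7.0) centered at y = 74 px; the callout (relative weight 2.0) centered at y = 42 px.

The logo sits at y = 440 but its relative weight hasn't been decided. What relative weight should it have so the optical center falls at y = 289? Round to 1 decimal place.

Fixed elements: Σw = 1.4 + 1.6 + 8.9 + 7.0 + 2.0 = 20.9, Σw·y = 1.4·543 + 1.6·180 + 8.9·393 + 7.0·74 + 2.0·42 = 5147.9.
For the centroid to hit 289: (5147.9 + w·440) / (20.9 + w) = 289.
Solving: w = (289·20.9 − 5147.9) / (440 − 289) = 892.2 / 151 ≈ 5.91.

w ≈ 5.9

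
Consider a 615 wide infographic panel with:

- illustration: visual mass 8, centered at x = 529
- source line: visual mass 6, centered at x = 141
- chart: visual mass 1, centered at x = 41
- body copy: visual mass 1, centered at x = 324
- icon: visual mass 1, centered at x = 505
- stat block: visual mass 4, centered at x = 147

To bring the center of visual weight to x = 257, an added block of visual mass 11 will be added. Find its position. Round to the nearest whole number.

x ≈ 153

After adding the added block, total weight = 8 + 6 + 1 + 1 + 1 + 4 + 11 = 32.
x: target moment 32×257 = 8224; current 8·529 + 6·141 + 1·41 + 1·324 + 1·505 + 4·147 = 6536; the added block supplies 1688, so x = 1688/11 ≈ 153.45.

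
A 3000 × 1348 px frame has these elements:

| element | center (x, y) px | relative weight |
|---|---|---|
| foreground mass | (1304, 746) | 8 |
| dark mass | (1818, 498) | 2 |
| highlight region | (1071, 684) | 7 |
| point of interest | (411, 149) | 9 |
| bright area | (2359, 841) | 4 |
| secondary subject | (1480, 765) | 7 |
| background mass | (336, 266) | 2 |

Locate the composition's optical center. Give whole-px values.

Total weight = 8 + 2 + 7 + 9 + 4 + 7 + 2 = 39.
Σw·x = 45732; x̄ = 45732/39 ≈ 1172.62.
y: moment 22344 / weight 39 ≈ 572.92

(1173, 573)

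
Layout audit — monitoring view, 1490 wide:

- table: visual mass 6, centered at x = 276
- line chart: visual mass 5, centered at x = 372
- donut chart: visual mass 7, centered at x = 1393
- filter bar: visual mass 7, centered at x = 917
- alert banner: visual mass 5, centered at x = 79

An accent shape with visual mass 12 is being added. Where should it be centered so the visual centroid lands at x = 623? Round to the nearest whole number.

After adding the accent shape, total weight = 6 + 5 + 7 + 7 + 5 + 12 = 42.
x: target moment 42×623 = 26166; current 6·276 + 5·372 + 7·1393 + 7·917 + 5·79 = 20081; the accent shape supplies 6085, so x = 6085/12 ≈ 507.08.

x ≈ 507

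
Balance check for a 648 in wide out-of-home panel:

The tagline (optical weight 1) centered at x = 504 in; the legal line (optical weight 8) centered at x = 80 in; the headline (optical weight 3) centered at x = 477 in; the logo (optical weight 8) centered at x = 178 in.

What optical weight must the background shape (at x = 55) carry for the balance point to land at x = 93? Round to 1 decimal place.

w ≈ 56.3

Fixed elements: Σw = 1 + 8 + 3 + 8 = 20, Σw·x = 1·504 + 8·80 + 3·477 + 8·178 = 3999.
Balance at x = 93 requires (3999 + w·55) / (20 + w) = 93.
So w = (93·20 − 3999)/(55 − 93) = -2139/-38 ≈ 56.29.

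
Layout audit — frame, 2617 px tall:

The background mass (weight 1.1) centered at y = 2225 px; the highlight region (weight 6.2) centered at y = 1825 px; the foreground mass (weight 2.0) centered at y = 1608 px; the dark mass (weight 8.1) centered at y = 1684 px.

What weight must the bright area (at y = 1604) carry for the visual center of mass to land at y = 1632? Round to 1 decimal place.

Fixed elements: Σw = 1.1 + 6.2 + 2.0 + 8.1 = 17.4, Σw·y = 1.1·2225 + 6.2·1825 + 2.0·1608 + 8.1·1684 = 30618.9.
Set Σw·y/Σw = 1632: (30618.9 + 1604w) = 1632·(17.4 + w).
Rearranging, w·(1604 − 1632) = 1632·17.4 − 30618.9 = -2222.1, so w ≈ -2222.1/-28 = 79.36.

w ≈ 79.4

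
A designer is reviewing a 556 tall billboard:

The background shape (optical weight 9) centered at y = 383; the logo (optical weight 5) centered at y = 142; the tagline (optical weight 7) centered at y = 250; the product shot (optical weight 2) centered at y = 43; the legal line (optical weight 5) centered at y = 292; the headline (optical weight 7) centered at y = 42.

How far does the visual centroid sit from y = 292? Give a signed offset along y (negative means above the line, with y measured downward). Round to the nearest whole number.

Weights sum to 9 + 5 + 7 + 2 + 5 + 7 = 35.
y: moment 7747 / weight 35 ≈ 221.34
Offset from y = 292: 221.34 − 292 ≈ -70.66.

≈ -71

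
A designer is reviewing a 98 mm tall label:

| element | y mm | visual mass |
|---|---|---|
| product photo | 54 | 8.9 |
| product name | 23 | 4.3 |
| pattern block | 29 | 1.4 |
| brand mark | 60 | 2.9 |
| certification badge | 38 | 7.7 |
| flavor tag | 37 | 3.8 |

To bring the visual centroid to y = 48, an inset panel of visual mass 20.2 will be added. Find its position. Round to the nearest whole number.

New total weight: (8.9 + 4.3 + 1.4 + 2.9 + 7.7 + 3.8) + 20.2 = 49.2.
y: target moment 49.2×48 = 2361.6; current 8.9·54 + 4.3·23 + 1.4·29 + 2.9·60 + 7.7·38 + 3.8·37 = 1227.3; the inset panel supplies 1134.3, so y = 1134.3/20.2 ≈ 56.15.

y ≈ 56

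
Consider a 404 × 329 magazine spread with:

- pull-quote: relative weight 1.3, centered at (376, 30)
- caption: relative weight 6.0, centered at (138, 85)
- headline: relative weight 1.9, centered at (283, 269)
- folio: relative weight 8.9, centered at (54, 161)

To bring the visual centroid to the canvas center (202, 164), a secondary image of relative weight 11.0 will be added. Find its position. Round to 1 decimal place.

(322.1, 207.2)

With the secondary image, Σw becomes 1.3 + 6.0 + 1.9 + 8.9 + 11.0 = 29.1.
x: target moment 29.1×202 = 5878.2; current 1.3·376 + 6.0·138 + 1.9·283 + 8.9·54 = 2335.1; the secondary image supplies 3543.1, so x = 3543.1/11.0 ≈ 322.10.
y: target moment 29.1×164 = 4772.4; current 1.3·30 + 6.0·85 + 1.9·269 + 8.9·161 = 2493.0; the secondary image supplies 2279.4, so y = 2279.4/11.0 ≈ 207.22.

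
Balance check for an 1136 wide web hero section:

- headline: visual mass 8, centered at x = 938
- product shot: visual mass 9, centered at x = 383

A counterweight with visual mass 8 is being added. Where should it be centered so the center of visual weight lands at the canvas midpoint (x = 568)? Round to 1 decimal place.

After adding the counterweight, total weight = 8 + 9 + 8 = 25.
x: target moment 25×568 = 14200; current 8·938 + 9·383 = 10951; the counterweight supplies 3249, so x = 3249/8 ≈ 406.12.

x ≈ 406.1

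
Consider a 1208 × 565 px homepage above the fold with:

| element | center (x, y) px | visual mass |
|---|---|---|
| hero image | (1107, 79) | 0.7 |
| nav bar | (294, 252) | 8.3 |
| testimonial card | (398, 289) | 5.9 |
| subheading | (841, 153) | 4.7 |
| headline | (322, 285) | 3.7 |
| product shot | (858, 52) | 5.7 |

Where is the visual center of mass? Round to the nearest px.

Σw = 0.7 + 8.3 + 5.9 + 4.7 + 3.7 + 5.7 = 29.0.
x: moment 15598.0 / weight 29.0 ≈ 537.86
Σw·y = 5922.0; ȳ = 5922.0/29.0 ≈ 204.21.

(538, 204)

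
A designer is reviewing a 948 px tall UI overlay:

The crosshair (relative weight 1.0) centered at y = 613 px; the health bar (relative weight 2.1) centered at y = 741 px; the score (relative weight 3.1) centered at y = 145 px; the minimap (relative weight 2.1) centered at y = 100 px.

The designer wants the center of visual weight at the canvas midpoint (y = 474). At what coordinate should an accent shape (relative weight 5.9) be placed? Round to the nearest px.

y ≈ 661

After adding the accent shape, total weight = 1.0 + 2.1 + 3.1 + 2.1 + 5.9 = 14.2.
Along y: (2828.6 + 5.9·y) / 14.2 = 474 (existing moment 1.0·613 + 2.1·741 + 3.1·145 + 2.1·100 = 2828.6) ⇒ y = (6730.8 − 2828.6) / 5.9 ≈ 661.39.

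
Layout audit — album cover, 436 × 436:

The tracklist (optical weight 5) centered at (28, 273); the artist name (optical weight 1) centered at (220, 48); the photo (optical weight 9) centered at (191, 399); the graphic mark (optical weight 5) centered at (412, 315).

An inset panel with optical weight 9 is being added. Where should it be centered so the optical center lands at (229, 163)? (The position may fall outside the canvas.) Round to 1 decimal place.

After adding the inset panel, total weight = 5 + 1 + 9 + 5 + 9 = 29.
Along x: (4139 + 9·x) / 29 = 229 (existing moment 5·28 + 1·220 + 9·191 + 5·412 = 4139) ⇒ x = (6641 − 4139) / 9 ≈ 278.00.
Along y: (6579 + 9·y) / 29 = 163 (existing moment 5·273 + 1·48 + 9·399 + 5·315 = 6579) ⇒ y = (4727 − 6579) / 9 ≈ -205.78.

(278.0, -205.8)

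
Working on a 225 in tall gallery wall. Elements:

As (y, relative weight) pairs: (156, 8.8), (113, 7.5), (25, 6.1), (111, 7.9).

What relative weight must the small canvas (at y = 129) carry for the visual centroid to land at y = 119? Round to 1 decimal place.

w ≈ 35.6

Known weights sum to 8.8 + 7.5 + 6.1 + 7.9 = 30.3; their moment is 8.8·156 + 7.5·113 + 6.1·25 + 7.9·111 = 3249.7.
Set Σw·y/Σw = 119: (3249.7 + 129w) = 119·(30.3 + w).
Rearranging, w·(129 − 119) = 119·30.3 − 3249.7 = 356.0, so w ≈ 356.0/10 = 35.60.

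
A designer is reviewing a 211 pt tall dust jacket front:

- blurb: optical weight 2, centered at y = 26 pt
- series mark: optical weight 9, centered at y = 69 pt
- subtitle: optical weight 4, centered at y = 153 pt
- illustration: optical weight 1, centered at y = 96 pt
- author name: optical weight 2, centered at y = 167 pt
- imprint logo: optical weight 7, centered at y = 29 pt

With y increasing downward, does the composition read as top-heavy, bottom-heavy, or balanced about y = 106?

Σw = 2 + 9 + 4 + 1 + 2 + 7 = 25.
Σw·y = 2·26 + 9·69 + 4·153 + 1·96 + 2·167 + 7·29 = 1918, so ȳ = 1918/25 ≈ 76.72.
76.7 lies above (smaller y than) the midline 106, so the layout is top-heavy.

top-heavy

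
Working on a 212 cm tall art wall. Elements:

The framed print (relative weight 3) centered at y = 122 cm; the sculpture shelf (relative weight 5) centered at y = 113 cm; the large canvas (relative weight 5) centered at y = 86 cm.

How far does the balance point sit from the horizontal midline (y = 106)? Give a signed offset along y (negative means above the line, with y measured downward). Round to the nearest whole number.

Σw = 3 + 5 + 5 = 13.
y-moment: 3·122 + 5·113 + 5·86 = 1361; centroid 1361/13 ≈ 104.69.
Offset from y = 106: 104.69 − 106 ≈ -1.31.

≈ -1 cm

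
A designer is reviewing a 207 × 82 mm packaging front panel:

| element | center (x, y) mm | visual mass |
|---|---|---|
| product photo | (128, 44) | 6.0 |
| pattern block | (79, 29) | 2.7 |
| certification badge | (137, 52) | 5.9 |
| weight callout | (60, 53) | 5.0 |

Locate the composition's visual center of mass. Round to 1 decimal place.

(106.6, 46.6)

Weights sum to 6.0 + 2.7 + 5.9 + 5.0 = 19.6.
Σw·x = 6.0·128 + 2.7·79 + 5.9·137 + 5.0·60 = 2089.6, so x̄ = 2089.6/19.6 ≈ 106.61.
Σw·y = 6.0·44 + 2.7·29 + 5.9·52 + 5.0·53 = 914.1, so ȳ = 914.1/19.6 ≈ 46.64.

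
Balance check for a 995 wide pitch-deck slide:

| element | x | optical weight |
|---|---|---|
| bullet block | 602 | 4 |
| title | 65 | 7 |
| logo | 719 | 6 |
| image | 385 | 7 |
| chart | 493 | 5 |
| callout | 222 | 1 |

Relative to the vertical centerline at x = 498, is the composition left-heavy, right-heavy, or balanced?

left-heavy

Weights sum to 4 + 7 + 6 + 7 + 5 + 1 = 30.
x: moment 12559 / weight 30 ≈ 418.63
Since 418.6 is left of 498, the composition reads left-heavy.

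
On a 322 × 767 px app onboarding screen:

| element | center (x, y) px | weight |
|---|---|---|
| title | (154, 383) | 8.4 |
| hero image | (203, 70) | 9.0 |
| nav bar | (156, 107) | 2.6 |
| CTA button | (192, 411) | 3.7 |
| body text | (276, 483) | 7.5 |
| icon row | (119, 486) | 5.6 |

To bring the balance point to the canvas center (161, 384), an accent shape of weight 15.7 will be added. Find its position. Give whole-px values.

(94, 520)

New total weight: (8.4 + 9.0 + 2.6 + 3.7 + 7.5 + 5.6) + 15.7 = 52.5.
x: need Σw·x = 52.5·161 = 8452.5. Existing = 8.4·154 + 9.0·203 + 2.6·156 + 3.7·192 + 7.5·276 + 5.6·119 = 6973.0. Remainder 1479.5 / 15.7 ≈ 94.24.
y: need Σw·y = 52.5·384 = 20160.0. Existing = 8.4·383 + 9.0·70 + 2.6·107 + 3.7·411 + 7.5·483 + 5.6·486 = 11990.2. Remainder 8169.8 / 15.7 ≈ 520.37.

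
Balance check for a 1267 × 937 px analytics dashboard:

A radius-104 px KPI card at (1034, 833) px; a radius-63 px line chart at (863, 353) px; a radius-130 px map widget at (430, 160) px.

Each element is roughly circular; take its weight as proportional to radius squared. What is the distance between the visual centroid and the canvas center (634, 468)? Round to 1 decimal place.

r² weights: KPI card 104² = 10816, line chart 63² = 3969, map widget 130² = 16900. Total = 31685.
x-moment: 10816·1034 + 3969·863 + 16900·430 = 21875991; centroid 21875991/31685 ≈ 690.42.
y-moment: 10816·833 + 3969·353 + 16900·160 = 13114785; centroid 13114785/31685 ≈ 413.91.
Offset from (634, 468): Δx ≈ 56.42, Δy ≈ -54.09; distance = √(Δx² + Δy²) ≈ 78.16.

≈ 78.2 px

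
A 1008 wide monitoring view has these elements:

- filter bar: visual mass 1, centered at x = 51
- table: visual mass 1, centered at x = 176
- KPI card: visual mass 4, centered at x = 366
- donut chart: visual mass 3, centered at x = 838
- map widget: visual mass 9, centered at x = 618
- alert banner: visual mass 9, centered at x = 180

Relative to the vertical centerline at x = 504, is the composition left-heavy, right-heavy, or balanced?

Total weight = 1 + 1 + 4 + 3 + 9 + 9 = 27.
Σw·x = 1·51 + 1·176 + 4·366 + 3·838 + 9·618 + 9·180 = 11387, so x̄ = 11387/27 ≈ 421.74.
421.7 lies left of the midline 504, so the layout is left-heavy.

left-heavy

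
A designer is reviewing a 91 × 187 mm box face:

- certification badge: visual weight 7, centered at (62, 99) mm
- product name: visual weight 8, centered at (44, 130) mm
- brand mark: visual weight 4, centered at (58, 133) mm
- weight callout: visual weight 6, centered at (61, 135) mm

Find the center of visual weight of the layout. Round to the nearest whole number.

(55, 123)

Σw = 7 + 8 + 4 + 6 = 25.
x: (7·62 + 8·44 + 4·58 + 6·61) / 25 = 1384 / 25 ≈ 55.36
y: (7·99 + 8·130 + 4·133 + 6·135) / 25 = 3075 / 25 ≈ 123.00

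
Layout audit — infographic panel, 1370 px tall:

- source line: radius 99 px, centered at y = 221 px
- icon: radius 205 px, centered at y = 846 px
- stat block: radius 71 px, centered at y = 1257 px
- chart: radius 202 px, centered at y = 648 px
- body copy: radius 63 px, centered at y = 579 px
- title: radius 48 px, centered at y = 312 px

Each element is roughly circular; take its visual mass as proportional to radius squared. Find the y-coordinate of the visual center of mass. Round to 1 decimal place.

Weights ∝ r²: source line 99² = 9801, icon 205² = 42025, stat block 71² = 5041, chart 202² = 40804, body copy 63² = 3969, title 48² = 2304; Σw = 103944.
y: (9801·221 + 42025·846 + 5041·1257 + 40804·648 + 3969·579 + 2304·312) / 103944 = 73513599 / 103944 ≈ 707.24

y ≈ 707.2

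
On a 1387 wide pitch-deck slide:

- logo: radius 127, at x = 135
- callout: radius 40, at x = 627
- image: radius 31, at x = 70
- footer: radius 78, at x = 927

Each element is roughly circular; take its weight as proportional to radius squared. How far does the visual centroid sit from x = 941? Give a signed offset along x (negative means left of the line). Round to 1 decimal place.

≈ -582.2

Weights ∝ r²: logo 127² = 16129, callout 40² = 1600, image 31² = 961, footer 78² = 6084; Σw = 24774.
Σw·x = 16129·135 + 1600·627 + 961·70 + 6084·927 = 8887753, so x̄ = 8887753/24774 ≈ 358.75.
Offset from x = 941: 358.75 − 941 ≈ -582.25.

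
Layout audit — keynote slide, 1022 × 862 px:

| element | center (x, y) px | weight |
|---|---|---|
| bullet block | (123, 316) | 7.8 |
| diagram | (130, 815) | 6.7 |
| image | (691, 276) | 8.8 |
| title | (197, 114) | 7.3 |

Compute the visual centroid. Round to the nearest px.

Σw = 7.8 + 6.7 + 8.8 + 7.3 = 30.6.
Σw·x = 7.8·123 + 6.7·130 + 8.8·691 + 7.3·197 = 9349.3, so x̄ = 9349.3/30.6 ≈ 305.53.
Σw·y = 7.8·316 + 6.7·815 + 8.8·276 + 7.3·114 = 11186.3, so ȳ = 11186.3/30.6 ≈ 365.57.

(306, 366)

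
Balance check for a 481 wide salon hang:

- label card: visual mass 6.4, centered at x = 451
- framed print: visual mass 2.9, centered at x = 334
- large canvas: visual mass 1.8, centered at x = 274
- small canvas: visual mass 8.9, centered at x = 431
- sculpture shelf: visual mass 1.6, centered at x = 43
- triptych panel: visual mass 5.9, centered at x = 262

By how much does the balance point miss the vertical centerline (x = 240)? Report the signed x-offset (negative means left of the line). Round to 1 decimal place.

≈ 116.3

Σw = 6.4 + 2.9 + 1.8 + 8.9 + 1.6 + 5.9 = 27.5.
x: (6.4·451 + 2.9·334 + 1.8·274 + 8.9·431 + 1.6·43 + 5.9·262) / 27.5 = 9798.7 / 27.5 ≈ 356.32
Against x = 240, that's 356.32 − 240 = 116.32.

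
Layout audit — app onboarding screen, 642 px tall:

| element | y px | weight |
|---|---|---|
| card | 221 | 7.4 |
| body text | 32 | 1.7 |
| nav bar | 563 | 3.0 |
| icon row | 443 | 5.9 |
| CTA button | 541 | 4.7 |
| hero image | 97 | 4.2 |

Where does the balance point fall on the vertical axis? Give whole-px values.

Total weight = 7.4 + 1.7 + 3.0 + 5.9 + 4.7 + 4.2 = 26.9.
y-moment: 7.4·221 + 1.7·32 + 3.0·563 + 5.9·443 + 4.7·541 + 4.2·97 = 8942.6; centroid 8942.6/26.9 ≈ 332.44.

y ≈ 332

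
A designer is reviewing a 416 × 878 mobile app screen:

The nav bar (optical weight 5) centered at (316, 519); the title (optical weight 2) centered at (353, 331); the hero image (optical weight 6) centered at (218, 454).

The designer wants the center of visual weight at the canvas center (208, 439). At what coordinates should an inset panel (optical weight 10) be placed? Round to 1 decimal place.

(119.0, 411.6)

New total weight: (5 + 2 + 6) + 10 = 23.
x: target moment 23×208 = 4784; current 5·316 + 2·353 + 6·218 = 3594; the inset panel supplies 1190, so x = 1190/10 ≈ 119.00.
y: target moment 23×439 = 10097; current 5·519 + 2·331 + 6·454 = 5981; the inset panel supplies 4116, so y = 4116/10 ≈ 411.60.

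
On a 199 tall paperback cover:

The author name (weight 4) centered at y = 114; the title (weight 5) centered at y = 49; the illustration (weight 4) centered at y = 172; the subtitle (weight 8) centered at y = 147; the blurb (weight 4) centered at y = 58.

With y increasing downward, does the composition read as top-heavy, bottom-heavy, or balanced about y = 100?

bottom-heavy

Weights sum to 4 + 5 + 4 + 8 + 4 = 25.
y: (4·114 + 5·49 + 4·172 + 8·147 + 4·58) / 25 = 2797 / 25 ≈ 111.88
Since 111.9 is below (larger y than) 100, the composition reads bottom-heavy.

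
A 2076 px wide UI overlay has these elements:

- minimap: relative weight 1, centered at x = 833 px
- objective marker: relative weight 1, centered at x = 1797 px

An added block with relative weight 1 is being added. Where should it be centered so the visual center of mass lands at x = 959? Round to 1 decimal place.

x ≈ 247.0

With the added block, Σw becomes 1 + 1 + 1 = 3.
Along x: (2630 + 1·x) / 3 = 959 (existing moment 1·833 + 1·1797 = 2630) ⇒ x = (2877 − 2630) / 1 ≈ 247.00.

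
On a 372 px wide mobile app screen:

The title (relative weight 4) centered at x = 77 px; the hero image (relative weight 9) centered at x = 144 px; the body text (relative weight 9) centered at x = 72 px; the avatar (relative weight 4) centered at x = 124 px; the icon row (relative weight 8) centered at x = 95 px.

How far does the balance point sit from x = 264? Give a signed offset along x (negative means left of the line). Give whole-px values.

Weights sum to 4 + 9 + 9 + 4 + 8 = 34.
x: (4·77 + 9·144 + 9·72 + 4·124 + 8·95) / 34 = 3508 / 34 ≈ 103.18
Offset from x = 264: 103.18 − 264 ≈ -160.82.

≈ -161 px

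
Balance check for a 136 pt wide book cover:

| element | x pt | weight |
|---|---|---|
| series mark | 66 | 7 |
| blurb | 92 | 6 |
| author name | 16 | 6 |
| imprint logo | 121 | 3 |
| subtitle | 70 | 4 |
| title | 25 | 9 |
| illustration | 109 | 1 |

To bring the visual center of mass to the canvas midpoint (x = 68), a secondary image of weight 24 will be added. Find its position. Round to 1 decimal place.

After adding the secondary image, total weight = 7 + 6 + 6 + 3 + 4 + 9 + 1 + 24 = 60.
Along x: (2087 + 24·x) / 60 = 68 (existing moment 7·66 + 6·92 + 6·16 + 3·121 + 4·70 + 9·25 + 1·109 = 2087) ⇒ x = (4080 − 2087) / 24 ≈ 83.04.

x ≈ 83.0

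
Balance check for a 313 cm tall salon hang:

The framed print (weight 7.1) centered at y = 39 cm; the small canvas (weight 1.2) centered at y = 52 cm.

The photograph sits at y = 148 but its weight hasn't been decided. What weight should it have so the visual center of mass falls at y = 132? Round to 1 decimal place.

w ≈ 47.3

Fixed elements: Σw = 7.1 + 1.2 = 8.3, Σw·y = 7.1·39 + 1.2·52 = 339.3.
Balance at y = 132 requires (339.3 + w·148) / (8.3 + w) = 132.
Solving: w = (132·8.3 − 339.3) / (148 − 132) = 756.3 / 16 ≈ 47.27.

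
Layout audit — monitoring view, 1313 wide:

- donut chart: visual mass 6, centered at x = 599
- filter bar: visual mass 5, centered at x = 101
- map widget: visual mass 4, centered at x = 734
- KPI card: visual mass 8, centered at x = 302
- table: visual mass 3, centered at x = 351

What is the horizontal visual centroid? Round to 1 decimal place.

x ≈ 404.0

Total weight = 6 + 5 + 4 + 8 + 3 = 26.
Σw·x = 6·599 + 5·101 + 4·734 + 8·302 + 3·351 = 10504, so x̄ = 10504/26 ≈ 404.00.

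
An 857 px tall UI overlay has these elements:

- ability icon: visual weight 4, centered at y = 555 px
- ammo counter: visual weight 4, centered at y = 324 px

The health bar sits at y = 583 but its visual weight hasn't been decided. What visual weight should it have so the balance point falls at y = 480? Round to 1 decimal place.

w ≈ 3.1

Fixed elements: Σw = 4 + 4 = 8, Σw·y = 4·555 + 4·324 = 3516.
Set Σw·y/Σw = 480: (3516 + 583w) = 480·(8 + w).
So w = (480·8 − 3516)/(583 − 480) = 324/103 ≈ 3.15.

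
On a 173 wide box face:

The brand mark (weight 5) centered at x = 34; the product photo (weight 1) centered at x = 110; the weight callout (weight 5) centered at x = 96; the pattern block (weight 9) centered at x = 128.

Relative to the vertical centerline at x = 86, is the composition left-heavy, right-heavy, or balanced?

Total weight = 5 + 1 + 5 + 9 = 20.
x: (5·34 + 1·110 + 5·96 + 9·128) / 20 = 1912 / 20 ≈ 95.60
95.6 lies right of the midline 86, so the layout is right-heavy.

right-heavy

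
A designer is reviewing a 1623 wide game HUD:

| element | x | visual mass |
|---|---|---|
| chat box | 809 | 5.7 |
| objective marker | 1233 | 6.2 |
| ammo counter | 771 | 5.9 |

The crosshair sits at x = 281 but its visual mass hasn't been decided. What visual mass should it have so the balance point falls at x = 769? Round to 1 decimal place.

w ≈ 6.4

Known weights sum to 5.7 + 6.2 + 5.9 = 17.8; their moment is 5.7·809 + 6.2·1233 + 5.9·771 = 16804.8.
Balance at x = 769 requires (16804.8 + w·281) / (17.8 + w) = 769.
So w = (769·17.8 − 16804.8)/(281 − 769) = -3116.6/-488 ≈ 6.39.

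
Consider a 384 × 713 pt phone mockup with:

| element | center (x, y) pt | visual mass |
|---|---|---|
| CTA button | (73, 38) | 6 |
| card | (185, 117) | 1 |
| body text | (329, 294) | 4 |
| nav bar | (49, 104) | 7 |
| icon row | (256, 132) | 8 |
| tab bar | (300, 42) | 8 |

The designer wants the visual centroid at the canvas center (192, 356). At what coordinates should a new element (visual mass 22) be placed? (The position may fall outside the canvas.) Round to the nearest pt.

(183, 741)

New total weight: (6 + 1 + 4 + 7 + 8 + 8) + 22 = 56.
x: need Σw·x = 56·192 = 10752. Existing = 6·73 + 1·185 + 4·329 + 7·49 + 8·256 + 8·300 = 6730. Remainder 4022 / 22 ≈ 182.82.
y: need Σw·y = 56·356 = 19936. Existing = 6·38 + 1·117 + 4·294 + 7·104 + 8·132 + 8·42 = 3641. Remainder 16295 / 22 ≈ 740.68.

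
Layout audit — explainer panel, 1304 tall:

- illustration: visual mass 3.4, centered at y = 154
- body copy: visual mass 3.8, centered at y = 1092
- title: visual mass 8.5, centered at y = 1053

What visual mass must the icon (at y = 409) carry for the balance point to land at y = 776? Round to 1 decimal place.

Known weights sum to 3.4 + 3.8 + 8.5 = 15.7; their moment is 3.4·154 + 3.8·1092 + 8.5·1053 = 13623.7.
Balance at y = 776 requires (13623.7 + w·409) / (15.7 + w) = 776.
Rearranging, w·(409 − 776) = 776·15.7 − 13623.7 = -1440.5, so w ≈ -1440.5/-367 = 3.93.

w ≈ 3.9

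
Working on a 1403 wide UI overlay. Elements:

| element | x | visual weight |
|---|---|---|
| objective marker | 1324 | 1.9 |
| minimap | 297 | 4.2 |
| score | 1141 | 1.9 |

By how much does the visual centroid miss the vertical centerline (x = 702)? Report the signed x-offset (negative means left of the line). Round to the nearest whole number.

Total weight = 1.9 + 4.2 + 1.9 = 8.0.
x-moment: 1.9·1324 + 4.2·297 + 1.9·1141 = 5930.9; centroid 5930.9/8.0 ≈ 741.36.
Difference: 741.36 − 702 ≈ 39.36.

≈ 39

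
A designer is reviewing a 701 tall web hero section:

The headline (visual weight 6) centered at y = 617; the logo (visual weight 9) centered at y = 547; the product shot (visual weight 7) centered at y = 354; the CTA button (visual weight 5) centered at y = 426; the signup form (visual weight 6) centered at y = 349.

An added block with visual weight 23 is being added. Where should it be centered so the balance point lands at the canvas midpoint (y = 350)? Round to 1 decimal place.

y ≈ 185.8

New total weight: (6 + 9 + 7 + 5 + 6) + 23 = 56.
y: need Σw·y = 56·350 = 19600. Existing = 6·617 + 9·547 + 7·354 + 5·426 + 6·349 = 15327. Remainder 4273 / 23 ≈ 185.78.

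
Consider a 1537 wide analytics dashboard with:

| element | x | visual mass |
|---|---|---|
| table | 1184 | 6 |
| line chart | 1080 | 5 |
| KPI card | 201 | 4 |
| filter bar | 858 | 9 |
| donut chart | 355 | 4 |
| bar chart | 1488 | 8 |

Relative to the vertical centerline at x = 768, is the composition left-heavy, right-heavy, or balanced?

Total weight = 6 + 5 + 4 + 9 + 4 + 8 = 36.
x: (6·1184 + 5·1080 + 4·201 + 9·858 + 4·355 + 8·1488) / 36 = 34354 / 36 ≈ 954.28
954.3 lies right of the midline 768, so the layout is right-heavy.

right-heavy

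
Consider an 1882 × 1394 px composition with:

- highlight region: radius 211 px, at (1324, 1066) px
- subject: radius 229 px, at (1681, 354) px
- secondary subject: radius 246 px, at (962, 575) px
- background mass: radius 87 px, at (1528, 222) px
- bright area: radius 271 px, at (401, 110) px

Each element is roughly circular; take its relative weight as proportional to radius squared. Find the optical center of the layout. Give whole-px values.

(1033, 464)

r² weights: highlight region 211² = 44521, subject 229² = 52441, secondary subject 246² = 60516, background mass 87² = 7569, bright area 271² = 73441. Total = 238488.
Σw·x = 44521·1324 + 52441·1681 + 60516·962 + 7569·1528 + 73441·401 = 246330790, so x̄ = 246330790/238488 ≈ 1032.89.
Σw·y = 44521·1066 + 52441·354 + 60516·575 + 7569·222 + 73441·110 = 110579028, so ȳ = 110579028/238488 ≈ 463.67.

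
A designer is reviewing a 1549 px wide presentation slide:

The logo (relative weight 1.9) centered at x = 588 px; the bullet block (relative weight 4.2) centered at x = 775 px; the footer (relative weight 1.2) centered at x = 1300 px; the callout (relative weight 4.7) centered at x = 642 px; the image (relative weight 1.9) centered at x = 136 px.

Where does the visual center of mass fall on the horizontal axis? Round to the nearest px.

x ≈ 662

Total weight = 1.9 + 4.2 + 1.2 + 4.7 + 1.9 = 13.9.
Σw·x = 1.9·588 + 4.2·775 + 1.2·1300 + 4.7·642 + 1.9·136 = 9208.0, so x̄ = 9208.0/13.9 ≈ 662.45.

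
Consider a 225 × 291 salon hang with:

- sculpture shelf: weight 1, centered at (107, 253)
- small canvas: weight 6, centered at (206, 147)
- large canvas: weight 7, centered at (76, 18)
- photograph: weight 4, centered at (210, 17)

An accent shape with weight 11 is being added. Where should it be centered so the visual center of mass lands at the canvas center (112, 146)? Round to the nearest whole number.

New total weight: (1 + 6 + 7 + 4) + 11 = 29.
Along x: (2715 + 11·x) / 29 = 112 (existing moment 1·107 + 6·206 + 7·76 + 4·210 = 2715) ⇒ x = (3248 − 2715) / 11 ≈ 48.45.
Along y: (1329 + 11·y) / 29 = 146 (existing moment 1·253 + 6·147 + 7·18 + 4·17 = 1329) ⇒ y = (4234 − 1329) / 11 ≈ 264.09.

(48, 264)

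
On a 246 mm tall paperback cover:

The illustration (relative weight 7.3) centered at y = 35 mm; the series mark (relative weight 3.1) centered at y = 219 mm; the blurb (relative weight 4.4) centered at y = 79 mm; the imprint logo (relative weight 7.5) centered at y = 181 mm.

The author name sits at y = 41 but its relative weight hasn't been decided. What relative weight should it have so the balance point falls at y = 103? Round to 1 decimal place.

w ≈ 5.5

Fixed elements: Σw = 7.3 + 3.1 + 4.4 + 7.5 = 22.3, Σw·y = 7.3·35 + 3.1·219 + 4.4·79 + 7.5·181 = 2639.5.
Balance at y = 103 requires (2639.5 + w·41) / (22.3 + w) = 103.
Solving: w = (103·22.3 − 2639.5) / (41 − 103) = -342.6 / -62 ≈ 5.53.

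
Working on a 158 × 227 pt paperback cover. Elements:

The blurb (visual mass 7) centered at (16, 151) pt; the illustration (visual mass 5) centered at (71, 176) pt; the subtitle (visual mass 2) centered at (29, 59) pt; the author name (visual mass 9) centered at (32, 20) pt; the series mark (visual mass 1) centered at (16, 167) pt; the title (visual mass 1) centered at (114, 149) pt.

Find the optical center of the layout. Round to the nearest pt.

Σw = 7 + 5 + 2 + 9 + 1 + 1 = 25.
x-moment: 7·16 + 5·71 + 2·29 + 9·32 + 1·16 + 1·114 = 943; centroid 943/25 ≈ 37.72.
y-moment: 7·151 + 5·176 + 2·59 + 9·20 + 1·167 + 1·149 = 2551; centroid 2551/25 ≈ 102.04.

(38, 102)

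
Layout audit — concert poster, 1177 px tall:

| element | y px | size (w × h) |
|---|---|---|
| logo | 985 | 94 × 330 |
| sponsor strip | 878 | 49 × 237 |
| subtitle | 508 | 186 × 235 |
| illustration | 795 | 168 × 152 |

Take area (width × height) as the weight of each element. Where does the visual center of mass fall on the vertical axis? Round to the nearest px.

Taking area as weight: logo 94·330 = 31020, sponsor strip 49·237 = 11613, subtitle 186·235 = 43710, illustration 168·152 = 25536. Sum 111879.
y: (31020·985 + 11613·878 + 43710·508 + 25536·795) / 111879 = 83256714 / 111879 ≈ 744.17

y ≈ 744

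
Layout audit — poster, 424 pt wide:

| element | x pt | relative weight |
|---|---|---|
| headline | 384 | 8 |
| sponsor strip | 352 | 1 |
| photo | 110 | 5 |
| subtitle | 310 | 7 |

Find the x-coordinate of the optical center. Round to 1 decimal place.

x ≈ 292.6

Weights sum to 8 + 1 + 5 + 7 = 21.
Σw·x = 8·384 + 1·352 + 5·110 + 7·310 = 6144, so x̄ = 6144/21 ≈ 292.57.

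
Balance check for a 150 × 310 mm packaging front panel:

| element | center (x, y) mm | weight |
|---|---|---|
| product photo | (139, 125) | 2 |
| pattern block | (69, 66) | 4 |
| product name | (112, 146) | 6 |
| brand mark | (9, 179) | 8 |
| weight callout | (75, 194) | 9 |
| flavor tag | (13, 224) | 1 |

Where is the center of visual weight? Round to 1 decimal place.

Σw = 2 + 4 + 6 + 8 + 9 + 1 = 30.
x-moment: 2·139 + 4·69 + 6·112 + 8·9 + 9·75 + 1·13 = 1986; centroid 1986/30 ≈ 66.20.
y-moment: 2·125 + 4·66 + 6·146 + 8·179 + 9·194 + 1·224 = 4792; centroid 4792/30 ≈ 159.73.

(66.2, 159.7)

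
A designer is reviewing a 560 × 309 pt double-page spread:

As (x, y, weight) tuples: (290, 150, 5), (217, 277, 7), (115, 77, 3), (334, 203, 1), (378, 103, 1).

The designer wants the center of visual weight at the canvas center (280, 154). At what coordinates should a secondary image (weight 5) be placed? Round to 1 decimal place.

(426.8, 32.4)

With the secondary image, Σw becomes 5 + 7 + 3 + 1 + 1 + 5 = 22.
x: target moment 22×280 = 6160; current 5·290 + 7·217 + 3·115 + 1·334 + 1·378 = 4026; the secondary image supplies 2134, so x = 2134/5 ≈ 426.80.
y: target moment 22×154 = 3388; current 5·150 + 7·277 + 3·77 + 1·203 + 1·103 = 3226; the secondary image supplies 162, so y = 162/5 ≈ 32.40.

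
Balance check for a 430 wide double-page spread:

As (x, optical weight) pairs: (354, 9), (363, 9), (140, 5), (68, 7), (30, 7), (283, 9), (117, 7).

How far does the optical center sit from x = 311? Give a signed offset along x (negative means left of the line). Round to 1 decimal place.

≈ -99.6

Σw = 9 + 9 + 5 + 7 + 7 + 9 + 7 = 53.
Σw·x = 9·354 + 9·363 + 5·140 + 7·68 + 7·30 + 9·283 + 7·117 = 11205, so x̄ = 11205/53 ≈ 211.42.
Against x = 311, that's 211.42 − 311 = -99.58.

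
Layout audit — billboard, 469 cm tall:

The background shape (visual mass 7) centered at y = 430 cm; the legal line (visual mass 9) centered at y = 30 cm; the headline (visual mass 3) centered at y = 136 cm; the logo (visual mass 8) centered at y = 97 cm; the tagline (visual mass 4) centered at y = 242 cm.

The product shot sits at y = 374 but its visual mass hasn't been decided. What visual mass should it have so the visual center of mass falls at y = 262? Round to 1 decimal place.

Known weights sum to 7 + 9 + 3 + 8 + 4 = 31; their moment is 7·430 + 9·30 + 3·136 + 8·97 + 4·242 = 5432.
For the centroid to hit 262: (5432 + w·374) / (31 + w) = 262.
So w = (262·31 − 5432)/(374 − 262) = 2690/112 ≈ 24.02.

w ≈ 24.0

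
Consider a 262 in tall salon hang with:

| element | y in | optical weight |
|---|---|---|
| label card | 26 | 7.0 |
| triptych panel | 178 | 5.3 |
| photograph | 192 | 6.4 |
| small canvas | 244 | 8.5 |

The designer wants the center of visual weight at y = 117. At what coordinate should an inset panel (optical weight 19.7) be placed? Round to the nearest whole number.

y ≈ 54

With the inset panel, Σw becomes 7.0 + 5.3 + 6.4 + 8.5 + 19.7 = 46.9.
Along y: (4428.2 + 19.7·y) / 46.9 = 117 (existing moment 7.0·26 + 5.3·178 + 6.4·192 + 8.5·244 = 4428.2) ⇒ y = (5487.3 − 4428.2) / 19.7 ≈ 53.76.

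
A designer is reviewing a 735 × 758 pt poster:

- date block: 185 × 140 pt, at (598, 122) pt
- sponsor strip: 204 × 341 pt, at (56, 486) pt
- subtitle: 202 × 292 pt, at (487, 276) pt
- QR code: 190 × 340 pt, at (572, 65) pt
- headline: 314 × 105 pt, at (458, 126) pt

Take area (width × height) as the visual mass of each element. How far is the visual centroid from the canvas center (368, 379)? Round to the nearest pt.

≈ 138 pt

Taking area as weight: date block 185·140 = 25900, sponsor strip 204·341 = 69564, subtitle 202·292 = 58984, QR code 190·340 = 64600, headline 314·105 = 32970. Sum 252018.
Σw·x = 25900·598 + 69564·56 + 58984·487 + 64600·572 + 32970·458 = 100160452, so x̄ = 100160452/252018 ≈ 397.43.
Σw·y = 25900·122 + 69564·486 + 58984·276 + 64600·65 + 32970·126 = 61600708, so ȳ = 61600708/252018 ≈ 244.43.
From (368, 379): dx = 29.43, dy = -134.57, so the distance is √(dx²+dy²) ≈ 137.75.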